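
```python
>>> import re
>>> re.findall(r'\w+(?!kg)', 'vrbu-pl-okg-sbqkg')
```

['vrbu', 'pl', 'okg', 'sbqkg']

Because the assertion is negative and zero-width, positions next to the forbidden text are skipped.
Walking the string: at [0:4] → 'vrbu'; at [5:7] → 'pl'; at [8:11] → 'okg'; at [12:17] → 'sbqkg'.
`findall` yields the raw match text (4 of them) because the pattern has no groups.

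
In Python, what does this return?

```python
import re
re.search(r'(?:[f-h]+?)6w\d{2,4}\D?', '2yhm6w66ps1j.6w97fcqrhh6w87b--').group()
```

'hh6w87b'

This matches one or more of a character in [f-h] (lazy) (non-capturing group); then the literal '6w', then 2 to 4 of a digit, then optionally a non-digit.
The match spans [21:28] → 'hh6w87b'.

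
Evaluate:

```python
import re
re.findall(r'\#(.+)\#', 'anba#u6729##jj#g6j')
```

['u6729##jj']

`findall` collects group 1 from the one match (1 total).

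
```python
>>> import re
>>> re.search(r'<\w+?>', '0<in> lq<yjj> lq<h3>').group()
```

'<in>'

The match spans [1:5] → '<in>'.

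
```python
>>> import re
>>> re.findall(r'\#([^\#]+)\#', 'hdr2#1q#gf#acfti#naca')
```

['1q', 'acfti']

With a single group, `findall` returns only what that group captured — 2 items.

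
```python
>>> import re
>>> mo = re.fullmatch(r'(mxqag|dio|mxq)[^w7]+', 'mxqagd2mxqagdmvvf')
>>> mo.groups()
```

('mxqag',)

Branches in `(...|...)` are attempted left-to-right; the first branch that allows the whole pattern to succeed is taken.
`fullmatch` succeeds only if the pattern covers the string from start to end.
The match spans [0:17] → 'mxqagd2mxqagdmvvf'.
Captured: group 1 = 'mxqag'.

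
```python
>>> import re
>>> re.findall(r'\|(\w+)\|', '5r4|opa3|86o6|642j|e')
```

Walking the string: at [3:9] match '|opa3|', group 1 = 'opa3'; at [13:19] match '|642j|', group 1 = '642j'.
With a single group, `findall` returns only what that group captured — 2 items.

['opa3', '642j']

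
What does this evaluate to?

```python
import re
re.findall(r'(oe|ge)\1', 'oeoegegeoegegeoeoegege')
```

The backreference `\1` re-matches whatever the first group consumed, character for character.
Scanning left to right: at [0:4] match 'oeoe', group 1 = 'oe'; at [4:8] match 'gege', group 1 = 'ge'; at [10:14] match 'gege', group 1 = 'ge'; at [14:18] match 'oeoe', group 1 = 'oe'; at [18:22] match 'gege', group 1 = 'ge'.
`findall` collects group 1 from each match (5 total).

['oe', 'ge', 'ge', 'oe', 'ge']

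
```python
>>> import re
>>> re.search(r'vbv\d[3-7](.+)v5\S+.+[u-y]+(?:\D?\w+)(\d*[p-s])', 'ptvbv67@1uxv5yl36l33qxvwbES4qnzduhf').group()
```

The pattern matches the literal 'vbv', then a digit, then a character in [3-7]; then one or more of any character (captured); then the literal 'v5', then one or more of a non-whitespace character, then one or more of any character; then one or more of a character in [u-y]; then optionally a non-digit, then one or more of a word character (non-capturing group); then zero or more of a digit, then a character in [p-s] (captured).
`re.search` tries every starting position until one works.
The match spans [2:29] → 'vbv67@1uxv5yl36l33qxvwbES4q'.
Captured: group 1 = '@1ux', group 2 = 'q'.

'vbv67@1uxv5yl36l33qxvwbES4q'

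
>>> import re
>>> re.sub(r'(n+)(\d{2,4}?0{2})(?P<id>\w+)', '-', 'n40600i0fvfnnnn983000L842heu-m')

'--m'

This matches one or more of a literal 'n' (captured); then 2 to 4 of a digit (lazy), then exactly 2 of the literal '0' (captured); then one or more of a word character (captured as 'id').
Matches: at [0:28] → 'n40600i0fvfnnnn983000L842heu'.
`sub` substitutes '-' at each match site.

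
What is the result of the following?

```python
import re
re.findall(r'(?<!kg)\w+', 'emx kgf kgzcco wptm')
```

['emx', 'kgf', 'kgzcco', 'wptm']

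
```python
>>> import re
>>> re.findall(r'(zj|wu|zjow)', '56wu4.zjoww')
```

['wu', 'zj']

`|` is ordered: at each position the engine commits to the first alternative that works.
Scanning left to right: at [2:4] match 'wu', group 1 = 'wu'; at [6:8] match 'zj', group 1 = 'zj'.
One capturing group, so `findall` returns just the captured substring from each match — 2 in all.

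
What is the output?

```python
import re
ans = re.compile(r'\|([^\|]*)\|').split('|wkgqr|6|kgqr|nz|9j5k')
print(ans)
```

The group in the pattern means `split` returns the separators' captures alongside the pieces.

['', 'wkgqr', '6', 'kgqr', 'nz|9j5k']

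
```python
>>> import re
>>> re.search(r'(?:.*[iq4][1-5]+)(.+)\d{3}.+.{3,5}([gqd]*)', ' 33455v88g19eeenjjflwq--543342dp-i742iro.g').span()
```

(0, 42)

This matches zero or more of any character, then one of [iq4], then one or more of a character in [1-5] (non-capturing group); then one or more of any character (captured); then exactly 3 of a digit, then one or more of any character, then 3 to 5 of any character; then zero or more of one of [gqd] (captured).
`re.search` scans for the first position where the pattern succeeds.
The match spans [0:42] → ' 33455v88g19eeenjjflwq--543342dp-i742iro.g'.
Captured: group 1 = 'dp-i', group 2 = ''.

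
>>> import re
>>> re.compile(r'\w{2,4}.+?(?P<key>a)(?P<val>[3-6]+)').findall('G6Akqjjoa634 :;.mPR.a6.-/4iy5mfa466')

With the lazy modifier that quantifier settles for the fewest repetitions that let the rest of the pattern succeed (the atoms after it are unaffected and can still be greedy).
2 groups means each result is a tuple of 2 captured strings — 3 here.

[('a', '634'), ('a', '6'), ('a', '466')]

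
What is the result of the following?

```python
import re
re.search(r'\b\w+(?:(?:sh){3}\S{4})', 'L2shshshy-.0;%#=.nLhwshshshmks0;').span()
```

The pattern matches a word boundary (`\b`, zero-width); then one or more of a word character; then the literal 'sh' repeated 3 times, then exactly 4 of a non-whitespace character (non-capturing group).
`search` walks the string left to right and returns the first match it finds.
The match spans [0:12] → 'L2shshshy-.0'.

(0, 12)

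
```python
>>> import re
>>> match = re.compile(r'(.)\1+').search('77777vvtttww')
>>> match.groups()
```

('7',)

The backreference `\1` re-matches whatever the first group consumed, character for character.
Unlike `match`, `search` isn't anchored — it looks for the pattern anywhere in the string.
The match spans [0:5] → '77777'.
Captured: group 1 = '7'.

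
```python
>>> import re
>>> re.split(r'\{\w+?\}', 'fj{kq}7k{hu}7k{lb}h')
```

['fj', '7k', '7k', 'h']

Matches to split on: at [2:6] → '{kq}'; at [8:12] → '{hu}'; at [14:18] → '{lb}'.
Each match becomes a cut point; 4 segments remain.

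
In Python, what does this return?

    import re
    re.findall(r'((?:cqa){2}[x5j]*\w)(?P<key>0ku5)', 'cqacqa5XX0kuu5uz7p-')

With 2 capturing groups, `findall` returns a 2-tuple per match.
Nothing in the string satisfies the pattern, so the list is empty.

[]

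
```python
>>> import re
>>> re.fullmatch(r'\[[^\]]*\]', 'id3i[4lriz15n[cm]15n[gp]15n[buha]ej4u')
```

`re.fullmatch` is like wrapping the pattern in `^…$` (in single-line mode).
Here the string isn't matched end-to-end, so the call returns None.

None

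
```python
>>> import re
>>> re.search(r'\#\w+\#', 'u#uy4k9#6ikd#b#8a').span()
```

Unlike `match`, `search` isn't anchored — it looks for the pattern anywhere in the string.
The match spans [1:8] → '#uy4k9#'.

(1, 8)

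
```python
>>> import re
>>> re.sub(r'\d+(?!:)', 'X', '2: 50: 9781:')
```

'2: X0: X1:'

Because the assertion is negative and zero-width, positions next to the forbidden text are skipped.
Matches: at [3:4] → '5'; at [7:10] → '978'.
Every occurrence is swapped for 'X'.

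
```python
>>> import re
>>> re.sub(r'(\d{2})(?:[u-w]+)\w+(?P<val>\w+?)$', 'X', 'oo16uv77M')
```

'ooX'

The pattern matches exactly 2 of a digit (captured); then one or more of a character in [u-w] (non-capturing group); then one or more of a word character; then one or more of a word character (lazy) (captured as 'val'); then anchored at the end.
Each match is replaced by 'X'.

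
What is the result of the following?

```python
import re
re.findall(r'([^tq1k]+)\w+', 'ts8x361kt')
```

['s8x36']

Pattern: one or more of any character except [tq1k] (captured); then one or more of a word character.
Because there's exactly one group, `findall` drops the full match and keeps group 1 from the one hit.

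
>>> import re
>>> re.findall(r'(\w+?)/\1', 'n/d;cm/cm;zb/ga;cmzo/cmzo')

['cm', 'cmzo']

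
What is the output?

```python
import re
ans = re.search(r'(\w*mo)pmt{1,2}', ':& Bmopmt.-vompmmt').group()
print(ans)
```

This matches zero or more of a word character, then the literal 'mo' (captured); then the literal 'pm', then 1 to 2 of the literal 't'.
Unlike `match`, `search` isn't anchored — it looks for the pattern anywhere in the string.
The match spans [3:9] → 'Bmopmt'.
Captured: group 1 = 'Bmo'.

Bmopmt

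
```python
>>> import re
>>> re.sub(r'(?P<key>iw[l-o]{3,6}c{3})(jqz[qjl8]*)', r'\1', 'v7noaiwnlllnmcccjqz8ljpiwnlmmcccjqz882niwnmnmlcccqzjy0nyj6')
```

The replacement refers to a captured group, so each match is rewritten using its own captured text.

'v7noaiwnlllnmcccpiwnlmmccc2niwnmnmlcccqzjy0nyj6'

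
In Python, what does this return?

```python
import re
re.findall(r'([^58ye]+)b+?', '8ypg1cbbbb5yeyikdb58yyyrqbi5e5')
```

Pattern: one or more of any character except [58ye] (captured); then one or more of a literal 'b' (lazy).
Matches: at [2:10] match 'pg1cbbbb', group 1 = 'pg1cbbb'; at [14:18] match 'ikdb', group 1 = 'ikd'; at [23:26] match 'rqb', group 1 = 'rq'.
`findall` collects group 1 from each match (3 total).

['pg1cbbb', 'ikd', 'rq']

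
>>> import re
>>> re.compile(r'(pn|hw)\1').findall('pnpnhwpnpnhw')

['pn', 'pn']

A backreference is literal: `\1` must see the identical characters the first group matched.
With a single group, `findall` returns only what that group captured — 2 items.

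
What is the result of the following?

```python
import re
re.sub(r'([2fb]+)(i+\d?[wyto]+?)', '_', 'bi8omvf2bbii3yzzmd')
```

'_mv_zzmd'

This matches one or more of one of [2fb] (captured); then one or more of a literal 'i', then optionally a digit, then one or more of one of [wyto] (lazy) (captured).
`sub` substitutes '_' at each match site.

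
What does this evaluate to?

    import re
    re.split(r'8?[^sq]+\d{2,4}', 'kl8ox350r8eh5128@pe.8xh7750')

['', '']

This matches optionally a literal '8'; then one or more of any character except [sq], then 2 to 4 of a digit.
Matches to split on: at [0:27] → 'kl8ox350r8eh5128@pe.8xh7750'.
Each match becomes a cut point; 2 segments remain.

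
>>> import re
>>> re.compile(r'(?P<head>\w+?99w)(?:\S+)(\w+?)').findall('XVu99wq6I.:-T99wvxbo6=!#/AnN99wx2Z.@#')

`findall` packs the 2 group values into a tuple for every match.

[('XVu99w', 'Z')]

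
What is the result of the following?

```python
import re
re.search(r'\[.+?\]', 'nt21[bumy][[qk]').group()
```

'[bumy]'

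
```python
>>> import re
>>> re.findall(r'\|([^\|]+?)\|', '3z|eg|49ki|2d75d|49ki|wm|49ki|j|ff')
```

['eg', '2d75d', 'wm', 'j']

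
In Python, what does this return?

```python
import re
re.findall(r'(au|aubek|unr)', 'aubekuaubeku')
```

['au', 'au']

`|` is ordered: at each position the engine commits to the first alternative that works.
Scanning left to right: at [0:2] match 'au', group 1 = 'au'; at [6:8] match 'au', group 1 = 'au'.
Because there's exactly one group, `findall` drops the full match and keeps group 1 from each hit.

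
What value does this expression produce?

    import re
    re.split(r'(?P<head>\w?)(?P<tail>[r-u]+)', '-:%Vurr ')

With a capturing group present, the delimiter's captured portion is kept in the result list.

['-:%', 'V', 'urr', ' ']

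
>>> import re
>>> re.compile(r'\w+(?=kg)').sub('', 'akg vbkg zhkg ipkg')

'kg kg kg kg'

Lookahead/lookbehind check context without consuming it, so the matched span excludes the asserted characters.
Matches: at [0:1] → 'a'; at [4:6] → 'vb'; at [9:11] → 'zh'; at [14:16] → 'ip'.
Each match is replaced by ''.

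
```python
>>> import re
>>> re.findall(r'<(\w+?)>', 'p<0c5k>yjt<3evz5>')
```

['0c5k', '3evz5']

With a single group, `findall` returns only what that group captured — 2 items.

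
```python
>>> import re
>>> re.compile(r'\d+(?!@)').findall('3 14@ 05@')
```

['3', '1', '0']

The negative lookaround is zero-width — it rules out positions where the adjacent text would match, without consuming anything.
Walking the string: at [0:1] → '3'; at [2:3] → '1'; at [6:7] → '0'.
With no groups in the pattern, `findall` gives back each whole match — 3 here.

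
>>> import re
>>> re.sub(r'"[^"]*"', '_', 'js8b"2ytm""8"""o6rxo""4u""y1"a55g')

'js8b___o6rxo_4u_y1"a55g'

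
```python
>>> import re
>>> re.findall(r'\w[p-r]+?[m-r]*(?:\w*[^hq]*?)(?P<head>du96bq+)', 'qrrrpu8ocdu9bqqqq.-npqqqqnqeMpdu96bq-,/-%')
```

['du96bq']

The pattern matches a word character, then one or more of a character in [p-r] (lazy), then zero or more of a character in [m-r]; then zero or more of a word character, then zero or more of any character except [hq] (lazy) (non-capturing group); then the literal 'du', then the literal '96b', then one or more of a literal 'q' (captured as 'head').
Matches: at [19:36] match 'npqqqqnqeMpdu96bq', group 1 = 'du96bq'.
`findall` collects group 1 from the one match (1 total).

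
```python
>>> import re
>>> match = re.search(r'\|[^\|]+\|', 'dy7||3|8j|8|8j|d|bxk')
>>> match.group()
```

The match spans [4:7] → '|3|'.

'|3|'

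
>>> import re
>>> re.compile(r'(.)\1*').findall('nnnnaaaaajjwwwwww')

The backreference `\1` re-matches whatever the first group consumed, character for character.
Matches: at [0:4] match 'nnnn', group 1 = 'n'; at [4:9] match 'aaaaa', group 1 = 'a'; at [9:11] match 'jj', group 1 = 'j'; at [11:17] match 'wwwwww', group 1 = 'w'.
With a single group, `findall` returns only what that group captured — 4 items.

['n', 'a', 'j', 'w']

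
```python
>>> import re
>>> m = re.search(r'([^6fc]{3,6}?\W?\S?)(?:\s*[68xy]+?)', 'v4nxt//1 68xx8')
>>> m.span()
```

This matches 3 to 6 of any character except [6fc] (lazy), then optionally a non-word character, then optionally a non-whitespace character (captured); then zero or more of whitespace, then one or more of one of [68xy] (lazy) (non-capturing group).
A non-greedy quantifier consumes as few characters as it can — just enough that the remainder of the pattern still matches from where it stops; whatever follows it matches normally.
`re.search` scans for the first position where the pattern succeeds.
The match spans [0:4] → 'v4nx'.
Captured: group 1 = 'v4n'.

(0, 4)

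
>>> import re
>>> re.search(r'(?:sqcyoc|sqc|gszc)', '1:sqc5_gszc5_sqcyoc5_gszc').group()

'sqc'

The match spans [2:5] → 'sqc'.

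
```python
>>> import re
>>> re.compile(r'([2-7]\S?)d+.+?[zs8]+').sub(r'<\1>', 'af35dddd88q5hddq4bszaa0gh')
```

'af<35>q<5h>aa0gh'

Lazy quantifiers expand one character at a time until the remainder of the pattern can match.
Each match is replaced using the text its own group 1 captured.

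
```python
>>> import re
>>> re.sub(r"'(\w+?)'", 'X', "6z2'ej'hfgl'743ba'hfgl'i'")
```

Every occurrence is swapped for 'X'.

'6z2XhfglXhfglX'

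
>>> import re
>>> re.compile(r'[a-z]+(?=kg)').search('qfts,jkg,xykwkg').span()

(5, 6)

The `(?=…)`/`(?<=…)` assertion just peeks at neighbouring text; it doesn't advance the match position.
The match spans [5:6] → 'j'.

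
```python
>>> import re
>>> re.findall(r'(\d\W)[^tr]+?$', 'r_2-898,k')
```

['2-']

This matches a digit, then a non-word character (captured); then one or more of any character except [tr] (lazy); then anchored at the end.
Walking the string: at [2:9] match '2-898,k', group 1 = '2-'.
With a single group, `findall` returns only what that group captured — 1 item.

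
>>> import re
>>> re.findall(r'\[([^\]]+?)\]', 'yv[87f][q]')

Scanning left to right: at [2:7] match '[87f]', group 1 = '87f'; at [7:10] match '[q]', group 1 = 'q'.
Because there's exactly one group, `findall` drops the full match and keeps group 1 from each hit.

['87f', 'q']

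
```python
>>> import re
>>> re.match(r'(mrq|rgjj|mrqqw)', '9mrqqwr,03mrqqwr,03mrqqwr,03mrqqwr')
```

With `match`, the pattern is implicitly anchored at the beginning.
Here the string doesn't start with a match, so the call returns None.

None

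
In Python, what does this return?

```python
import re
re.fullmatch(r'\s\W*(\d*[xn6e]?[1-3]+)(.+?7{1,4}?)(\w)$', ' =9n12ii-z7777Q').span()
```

(0, 15)

The pattern matches whitespace, then zero or more of a non-word character; then zero or more of a digit, then optionally one of [xn6e], then one or more of a character in [1-3] (captured); then one or more of any character (lazy), then 1 to 4 of a literal '7' (lazy) (captured); then a word character (captured); then anchored at the end.
`re.fullmatch` is like wrapping the pattern in `^…$` (in single-line mode).
The match spans [0:15] → ' =9n12ii-z7777Q'.
Captured: group 1 = '9n12', group 2 = 'ii-z7777', group 3 = 'Q'.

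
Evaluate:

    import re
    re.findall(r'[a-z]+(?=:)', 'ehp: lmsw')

['ehp']

The positive lookaround only admits positions where the adjacent text matches; those characters stay outside the span.
No capturing groups, so `findall` returns the 1 full match string.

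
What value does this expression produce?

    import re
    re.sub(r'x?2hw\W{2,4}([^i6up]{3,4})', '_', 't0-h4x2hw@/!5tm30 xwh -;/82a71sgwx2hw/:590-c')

't0-h4_0 xwh -;/82a71sgw_c'

The pattern matches optionally a literal 'x', then the literal '2hw', then 2 to 4 of a non-word character; then 3 to 4 of any character except [i6up] (captured).
Matches: at [5:16] → 'x2hw@/!5tm3'; at [33:43] → 'x2hw/:590-'.
Each match is replaced by '_'.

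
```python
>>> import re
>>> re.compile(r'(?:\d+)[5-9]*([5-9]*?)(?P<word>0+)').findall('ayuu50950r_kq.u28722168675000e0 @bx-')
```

[('', '0'), ('', '0')]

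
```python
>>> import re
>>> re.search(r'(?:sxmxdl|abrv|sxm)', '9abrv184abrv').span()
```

The match spans [1:5] → 'abrv'.

(1, 5)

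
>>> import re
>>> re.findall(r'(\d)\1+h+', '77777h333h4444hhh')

['7', '3', '4']

The backreference `\1` re-matches whatever the first group consumed, character for character.
`findall` collects group 1 from each match (3 total).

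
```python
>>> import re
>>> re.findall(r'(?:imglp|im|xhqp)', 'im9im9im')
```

['im', 'im', 'im']

Since nothing is captured, `findall` lists the 3 matched substrings directly.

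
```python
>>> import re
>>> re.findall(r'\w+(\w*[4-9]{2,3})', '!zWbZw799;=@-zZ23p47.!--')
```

['99', '47']

This matches one or more of a word character; then zero or more of a word character, then 2 to 3 of a character in [4-9] (captured).
Matches: at [1:9] match 'zWbZw799', group 1 = '99'; at [13:20] match 'zZ23p47', group 1 = '47'.
Because there's exactly one group, `findall` drops the full match and keeps group 1 from each hit.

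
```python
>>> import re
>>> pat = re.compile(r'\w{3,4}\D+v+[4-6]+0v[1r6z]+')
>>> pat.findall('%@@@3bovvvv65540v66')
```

Pattern: 3 to 4 of a word character, then one or more of a non-digit, then one or more of the literal 'v'; then one or more of a character in [4-6], then the literal '0v', then one or more of one of [1r6z].
Scanning left to right: at [4:19] → '3bovvvv65540v66'.
Since nothing is captured, `findall` lists the 1 matched substring directly.

['3bovvvv65540v66']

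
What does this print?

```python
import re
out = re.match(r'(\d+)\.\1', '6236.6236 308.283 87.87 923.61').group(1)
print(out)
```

6236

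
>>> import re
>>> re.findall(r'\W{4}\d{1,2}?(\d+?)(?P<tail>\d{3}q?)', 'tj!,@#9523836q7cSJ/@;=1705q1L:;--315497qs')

[('5', '238'), ('1', '549')]

The pattern matches exactly 4 of a non-word character, then 1 to 2 of a digit (lazy); then one or more of a digit (lazy) (captured); then exactly 3 of a digit, then optionally the literal 'q' (captured as 'tail').
The `?` after the quantifier makes it lazy — it takes as little as possible before letting the rest of the pattern try.
Walking the string: at [2:11] match '!,@#95238', groups = ('5', '238'); at [29:38] match ':;--31549', groups = ('1', '549').
Multiple groups make `findall` return tuples — one 2-tuple for each match.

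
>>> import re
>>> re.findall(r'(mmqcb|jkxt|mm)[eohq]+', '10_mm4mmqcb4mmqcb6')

Matches: at [6:9] match 'mmq', group 1 = 'mm'; at [12:15] match 'mmq', group 1 = 'mm'.
One capturing group, so `findall` returns just the captured substring from each match — 2 in all.

['mm', 'mm']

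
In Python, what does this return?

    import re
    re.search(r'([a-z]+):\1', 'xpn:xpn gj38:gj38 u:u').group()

'xpn:xpn'

The backreference `\1` re-matches whatever the first group consumed, character for character.
`re.search` tries every starting position until one works.
The match spans [0:7] → 'xpn:xpn'.
Captured: group 1 = 'xpn'.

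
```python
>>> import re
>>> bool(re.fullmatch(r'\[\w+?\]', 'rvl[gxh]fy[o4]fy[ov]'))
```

`re.fullmatch` requires the pattern to consume the entire string.
Here there's no way to consume every character, so the call returns None, and `bool(None)` is False.

False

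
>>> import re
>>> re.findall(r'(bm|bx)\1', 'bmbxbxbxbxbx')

['bx', 'bx']

`\1` is not a pattern — it's the concrete string captured by group 1, re-applied verbatim.
One capturing group, so `findall` returns just the captured substring from each match — 2 in all.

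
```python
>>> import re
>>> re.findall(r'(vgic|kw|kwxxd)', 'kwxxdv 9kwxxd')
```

['kw', 'kw']

Branches in `(...|...)` are attempted left-to-right; the first branch that allows the whole pattern to succeed is taken.
Because there's exactly one group, `findall` drops the full match and keeps group 1 from each hit.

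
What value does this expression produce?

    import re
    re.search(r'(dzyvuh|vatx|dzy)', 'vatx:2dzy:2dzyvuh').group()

'vatx'

The match spans [0:4] → 'vatx'.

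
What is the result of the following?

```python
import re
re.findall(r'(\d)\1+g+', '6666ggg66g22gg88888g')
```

['6', '6', '2', '8']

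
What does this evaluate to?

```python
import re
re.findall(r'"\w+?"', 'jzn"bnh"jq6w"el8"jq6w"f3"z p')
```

Scanning left to right: at [3:8] → '"bnh"'; at [12:17] → '"el8"'; at [21:25] → '"f3"'.
No capturing groups, so `findall` returns the 3 full match strings.

['"bnh"', '"el8"', '"f3"']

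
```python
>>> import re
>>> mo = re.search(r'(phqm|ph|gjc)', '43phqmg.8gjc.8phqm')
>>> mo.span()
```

(2, 6)

Branches in `(...|...)` are attempted left-to-right; the first branch that allows the whole pattern to succeed is taken.
The match spans [2:6] → 'phqm'.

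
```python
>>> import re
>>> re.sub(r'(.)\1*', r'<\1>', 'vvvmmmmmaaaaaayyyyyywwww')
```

`\1` has to match the exact text group 1 already captured.
Matches: at [0:3] → 'vvv'; at [3:8] → 'mmmmm'; at [8:14] → 'aaaaaa'; at [14:20] → 'yyyyyy'; at [20:24] → 'wwww'.
Each match is replaced using the text its own group 1 captured.

'<v><m><a><y><w>'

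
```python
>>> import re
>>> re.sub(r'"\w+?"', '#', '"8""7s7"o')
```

Every occurrence is swapped for '#'.

'##o'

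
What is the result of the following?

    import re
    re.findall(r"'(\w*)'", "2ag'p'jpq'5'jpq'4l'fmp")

['p', '5', '4l']

`findall` collects group 1 from each match (3 total).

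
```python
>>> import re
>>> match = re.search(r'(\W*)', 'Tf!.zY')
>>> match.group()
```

''

The pattern matches zero or more of a non-word character (captured).
Unlike `match`, `search` isn't anchored — it looks for the pattern anywhere in the string.
The match spans [0:0] → ''.
Captured: group 1 = ''.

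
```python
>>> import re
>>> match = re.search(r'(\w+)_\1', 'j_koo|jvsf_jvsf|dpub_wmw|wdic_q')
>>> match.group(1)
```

'jvsf'

After group 1 captures some text, `\1` only succeeds where that same text appears again.
Unlike `match`, `search` isn't anchored — it looks for the pattern anywhere in the string.
The match spans [6:15] → 'jvsf_jvsf'.
Captured: group 1 = 'jvsf'.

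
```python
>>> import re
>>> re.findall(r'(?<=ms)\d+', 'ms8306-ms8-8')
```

The `(?=…)`/`(?<=…)` assertion just peeks at neighbouring text; it doesn't advance the match position.
`findall` yields the raw match text (2 of them) because the pattern has no groups.

['8306', '8']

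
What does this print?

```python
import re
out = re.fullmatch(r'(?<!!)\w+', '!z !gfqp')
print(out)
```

None

`(?!…)`/`(?<!…)` only lets a position through if the neighbouring text does NOT match; no characters are consumed.
For `fullmatch`, every character of the input must be accounted for by the pattern.
Here the pattern can't cover the whole string, so the call returns None.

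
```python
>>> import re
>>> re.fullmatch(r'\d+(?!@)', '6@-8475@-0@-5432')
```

`re.fullmatch` requires the pattern to consume the entire string.
Here the string isn't matched end-to-end, so the call returns None.

None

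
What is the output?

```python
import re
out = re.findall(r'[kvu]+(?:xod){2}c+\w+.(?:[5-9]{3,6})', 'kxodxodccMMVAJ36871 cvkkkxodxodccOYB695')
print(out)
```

['kxodxodccMMVAJ3687', 'vkkkxodxodccOYB695']

No capturing groups, so `findall` returns the 2 full match strings.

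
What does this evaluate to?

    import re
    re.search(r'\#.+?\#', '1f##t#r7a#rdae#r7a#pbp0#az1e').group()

'##t#'

`re.search` scans for the first position where the pattern succeeds.
The match spans [2:6] → '##t#'.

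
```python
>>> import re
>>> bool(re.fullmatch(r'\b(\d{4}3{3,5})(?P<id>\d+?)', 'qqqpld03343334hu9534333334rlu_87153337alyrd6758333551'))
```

The pattern matches a word boundary (`\b`, zero-width); then exactly 4 of a digit, then 3 to 5 of a literal '3' (captured); then one or more of a digit (lazy) (captured as 'id').
`re.fullmatch` is like wrapping the pattern in `^…$` (in single-line mode).
Here the string isn't matched end-to-end, so the call returns None, and `bool(None)` is False.

False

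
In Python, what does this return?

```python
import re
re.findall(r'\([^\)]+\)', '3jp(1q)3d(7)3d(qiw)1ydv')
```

Scanning left to right: at [3:7] → '(1q)'; at [9:12] → '(7)'; at [14:19] → '(qiw)'.
No capturing groups, so `findall` returns the 3 full match strings.

['(1q)', '(7)', '(qiw)']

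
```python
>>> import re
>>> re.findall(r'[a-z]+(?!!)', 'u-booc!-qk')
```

['u', 'boo', 'qk']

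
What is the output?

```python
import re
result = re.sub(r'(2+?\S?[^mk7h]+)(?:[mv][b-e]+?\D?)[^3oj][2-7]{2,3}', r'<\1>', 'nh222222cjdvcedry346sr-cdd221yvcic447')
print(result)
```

nh<222222cjdvcedry346sr-cdd221y>

Pattern: one or more of a literal '2' (lazy), then optionally a non-whitespace character, then one or more of any character except [mk7h] (captured); then one of [mv], then one or more of a character in [b-e] (lazy), then optionally a non-digit (non-capturing group); then any character except [3oj], then 2 to 3 of a character in [2-7].
Matches: at [2:37] → '222222cjdvcedry346sr-cdd221yvcic447'.
Each match is replaced using the text its own group 1 captured.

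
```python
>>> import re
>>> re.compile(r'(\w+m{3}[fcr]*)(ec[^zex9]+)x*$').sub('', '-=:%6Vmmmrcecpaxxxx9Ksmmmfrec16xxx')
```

'-=:%'

This matches one or more of a word character, then exactly 3 of the literal 'm', then zero or more of one of [fcr] (captured); then the literal 'ec', then one or more of any character except [zex9] (captured); then zero or more of a literal 'x'; then anchored at the end.
Matches: at [4:34] → '6Vmmmrcecpaxxxx9Ksmmmfrec16xxx'.
Each match is replaced by ''.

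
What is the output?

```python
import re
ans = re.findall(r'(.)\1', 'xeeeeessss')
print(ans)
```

A backreference is literal: `\1` must see the identical characters the first group matched.
Walking the string: at [1:3] match 'ee', group 1 = 'e'; at [3:5] match 'ee', group 1 = 'e'; at [6:8] match 'ss', group 1 = 's'; at [8:10] match 'ss', group 1 = 's'.
`findall` collects group 1 from each match (4 total).

['e', 'e', 's', 's']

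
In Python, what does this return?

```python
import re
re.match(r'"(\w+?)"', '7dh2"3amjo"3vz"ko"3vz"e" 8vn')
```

`re.match` only tries the pattern at the start of the string.
Here position 0 doesn't satisfy it, so the call returns None.

None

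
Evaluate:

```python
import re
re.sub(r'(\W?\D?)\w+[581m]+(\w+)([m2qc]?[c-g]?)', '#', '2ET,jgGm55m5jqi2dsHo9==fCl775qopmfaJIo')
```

This matches optionally a non-word character, then optionally a non-digit (captured); then one or more of a word character, then one or more of one of [581m]; then one or more of a word character (captured); then optionally one of [m2qc], then optionally a character in [c-g] (captured).
Matches: at [3:21] → ',jgGm55m5jqi2dsHo9'; at [21:38] → '==fCl775qopmfaJIo'.
`sub` substitutes '#' at each match site.

'2ET##'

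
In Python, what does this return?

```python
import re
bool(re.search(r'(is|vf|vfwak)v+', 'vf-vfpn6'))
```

False

Here the pattern never matches, so the call returns None, and `bool(None)` is False.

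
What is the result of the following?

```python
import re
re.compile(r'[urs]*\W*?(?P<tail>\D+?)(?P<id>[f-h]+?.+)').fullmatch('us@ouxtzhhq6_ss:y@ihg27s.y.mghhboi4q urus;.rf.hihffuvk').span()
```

`fullmatch` succeeds only if the pattern covers the string from start to end.
The match spans [0:54] → 'us@ouxtzhhq6_ss:y@ihg27s.y.mghhboi4q urus;.rf.hihffuvk'.

(0, 54)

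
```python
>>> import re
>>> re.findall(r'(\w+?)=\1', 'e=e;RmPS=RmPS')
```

`\1` has to match the exact text group 1 already captured.
Scanning left to right: at [0:3] match 'e=e', group 1 = 'e'; at [4:13] match 'RmPS=RmPS', group 1 = 'RmPS'.
`findall` collects group 1 from each match (2 total).

['e', 'RmPS']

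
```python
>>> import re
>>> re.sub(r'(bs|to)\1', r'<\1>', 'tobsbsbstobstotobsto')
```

'to<bs>bstobs<to>bsto'

`\1` has to match the exact text group 1 already captured.
Matches: at [2:6] → 'bsbs'; at [12:16] → 'toto'.
The replacement refers to a captured group, so each match is rewritten using its own captured text.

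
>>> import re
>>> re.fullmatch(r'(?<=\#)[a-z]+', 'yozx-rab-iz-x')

None

The `(?=…)`/`(?<=…)` assertion just peeks at neighbouring text; it doesn't advance the match position.
For `fullmatch`, every character of the input must be accounted for by the pattern.
Here the pattern can't cover the whole string, so the call returns None.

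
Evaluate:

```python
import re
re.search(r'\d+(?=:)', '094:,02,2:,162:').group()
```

Lookahead/lookbehind check context without consuming it, so the matched span excludes the asserted characters.
The match spans [0:3] → '094'.

'094'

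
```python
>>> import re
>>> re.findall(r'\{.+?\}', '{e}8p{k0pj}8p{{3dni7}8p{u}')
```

A non-greedy quantifier consumes as few characters as it can — just enough that the remainder of the pattern still matches from where it stops; whatever follows it matches normally.
Since nothing is captured, `findall` lists the 4 matched substrings directly.

['{e}', '{k0pj}', '{{3dni7}', '{u}']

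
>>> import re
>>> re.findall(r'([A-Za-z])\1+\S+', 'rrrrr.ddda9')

A backreference is literal: `\1` must see the identical characters the first group matched.
Matches: at [0:11] match 'rrrrr.ddda9', group 1 = 'r'.
Because there's exactly one group, `findall` drops the full match and keeps group 1 from the one hit.

['r']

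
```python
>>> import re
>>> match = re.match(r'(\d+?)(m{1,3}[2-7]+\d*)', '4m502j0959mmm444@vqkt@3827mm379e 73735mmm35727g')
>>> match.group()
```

'4m502'

This matches one or more of a digit (lazy) (captured); then 1 to 3 of the literal 'm', then one or more of a character in [2-7], then zero or more of a digit (captured).
With `match`, the pattern is implicitly anchored at the beginning.
The match spans [0:5] → '4m502'.
Captured: group 1 = '4', group 2 = 'm502'.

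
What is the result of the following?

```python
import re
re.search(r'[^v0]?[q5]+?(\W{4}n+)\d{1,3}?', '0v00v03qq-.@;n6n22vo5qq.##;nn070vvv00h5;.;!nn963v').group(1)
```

The pattern matches optionally any character except [v0], then one or more of one of [q5] (lazy); then exactly 4 of a non-word character, then one or more of the literal 'n' (captured); then 1 to 3 of a digit (lazy).
`re.search` scans for the first position where the pattern succeeds.
The match spans [6:15] → '3qq-.@;n6'.
Captured: group 1 = '-.@;n'.

'-.@;n'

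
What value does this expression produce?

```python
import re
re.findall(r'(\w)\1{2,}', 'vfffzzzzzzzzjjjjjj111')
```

['f', 'z', 'j', '1']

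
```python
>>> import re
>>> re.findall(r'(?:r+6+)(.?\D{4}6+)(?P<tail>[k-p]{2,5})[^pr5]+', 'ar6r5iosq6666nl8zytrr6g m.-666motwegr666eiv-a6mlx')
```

[('g m.-666', 'mo'), ('eiv-a6', 'ml')]

The pattern matches one or more of a literal 'r', then one or more of a literal '6' (non-capturing group); then optionally any character, then exactly 4 of a non-digit, then one or more of the literal '6' (captured); then 2 to 5 of a character in [k-p] (captured as 'tail'); then one or more of any character except [pr5].
Multiple groups make `findall` return tuples — one 2-tuple for each match.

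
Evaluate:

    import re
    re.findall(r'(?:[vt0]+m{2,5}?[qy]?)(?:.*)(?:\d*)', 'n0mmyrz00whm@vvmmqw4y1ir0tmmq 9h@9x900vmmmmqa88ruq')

['0mmyrz00whm@vvmmqw4y1ir0tmmq 9h@9x900vmmmmqa88ruq']

Pattern: one or more of one of [vt0], then 2 to 5 of the literal 'm' (lazy), then optionally one of [qy] (non-capturing group); then zero or more of any character (non-capturing group); then zero or more of a digit (non-capturing group).
Scanning left to right: at [1:50] → '0mmyrz00whm@vvmmqw4y1ir0tmmq 9h@9x900vmmmmqa88ruq'.
No capturing groups, so `findall` returns the 1 full match string.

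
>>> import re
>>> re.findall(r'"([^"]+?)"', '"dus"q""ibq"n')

Matches: at [0:5] match '"dus"', group 1 = 'dus'; at [7:12] match '"ibq"', group 1 = 'ibq'.
Because there's exactly one group, `findall` drops the full match and keeps group 1 from each hit.

['dus', 'ibq']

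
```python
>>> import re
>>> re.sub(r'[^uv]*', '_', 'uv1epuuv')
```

The pattern matches zero or more of any character except [uv].
Every occurrence is swapped for '_'.

'_u_v__u_u_v_'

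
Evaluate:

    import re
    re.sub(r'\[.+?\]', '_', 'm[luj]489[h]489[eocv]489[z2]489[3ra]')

'm_489_489_489_489_'

Matches: at [1:6] → '[luj]'; at [9:12] → '[h]'; at [15:21] → '[eocv]'; at [24:28] → '[z2]'; at [31:36] → '[3ra]'.
`sub` substitutes '_' at each match site.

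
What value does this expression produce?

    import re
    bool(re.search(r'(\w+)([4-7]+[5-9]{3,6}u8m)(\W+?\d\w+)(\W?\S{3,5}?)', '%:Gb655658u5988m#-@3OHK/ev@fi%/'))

False

Here nothing in the string fits, so the call returns None, and `bool(None)` is False.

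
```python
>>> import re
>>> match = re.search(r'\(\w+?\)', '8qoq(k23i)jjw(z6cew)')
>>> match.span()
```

`re.search` scans for the first position where the pattern succeeds.
The match spans [4:10] → '(k23i)'.

(4, 10)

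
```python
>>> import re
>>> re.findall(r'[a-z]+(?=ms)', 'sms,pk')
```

['s']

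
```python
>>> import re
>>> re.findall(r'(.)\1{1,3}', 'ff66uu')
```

['f', '6', 'u']

A backreference is literal: `\1` must see the identical characters the first group matched.
Matches: at [0:2] match 'ff', group 1 = 'f'; at [2:4] match '66', group 1 = '6'; at [4:6] match 'uu', group 1 = 'u'.
One capturing group, so `findall` returns just the captured substring from each match — 3 in all.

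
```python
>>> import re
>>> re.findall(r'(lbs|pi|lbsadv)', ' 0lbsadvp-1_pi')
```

['lbs', 'pi']

The regex engine tests alternatives in the order written; an earlier branch that matches wins even if a later one would match more.
Scanning left to right: at [2:5] match 'lbs', group 1 = 'lbs'; at [12:14] match 'pi', group 1 = 'pi'.
Because there's exactly one group, `findall` drops the full match and keeps group 1 from each hit.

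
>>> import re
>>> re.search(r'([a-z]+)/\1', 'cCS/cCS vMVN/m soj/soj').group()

`\1` is not a pattern — it's the concrete string captured by group 1, re-applied verbatim.
The match spans [15:22] → 'soj/soj'.

'soj/soj'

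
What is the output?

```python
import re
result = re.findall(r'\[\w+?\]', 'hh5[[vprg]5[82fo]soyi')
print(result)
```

Matches: at [4:10] → '[vprg]'; at [11:17] → '[82fo]'.
`findall` yields the raw match text (2 of them) because the pattern has no groups.

['[vprg]', '[82fo]']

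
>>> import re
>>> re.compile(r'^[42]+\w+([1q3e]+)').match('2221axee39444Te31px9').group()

`re.match` only tries the pattern at the start of the string.
The match spans [0:17] → '2221axee39444Te31'.

'2221axee39444Te31'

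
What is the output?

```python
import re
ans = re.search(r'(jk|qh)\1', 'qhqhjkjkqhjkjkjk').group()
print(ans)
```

qhqh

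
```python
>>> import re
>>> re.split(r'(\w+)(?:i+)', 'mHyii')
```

['', 'mHyi', '']

This matches one or more of a word character (captured); then one or more of a literal 'i' (non-capturing group).
Because the pattern has a capturing group, `split` also inserts each captured text between the pieces.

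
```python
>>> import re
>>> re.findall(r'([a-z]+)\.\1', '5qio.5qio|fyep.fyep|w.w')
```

['fyep', 'w']

After group 1 captures some text, `\1` only succeeds where that same text appears again.
Matches: at [10:19] match 'fyep.fyep', group 1 = 'fyep'; at [20:23] match 'w.w', group 1 = 'w'.
With a single group, `findall` returns only what that group captured — 2 items.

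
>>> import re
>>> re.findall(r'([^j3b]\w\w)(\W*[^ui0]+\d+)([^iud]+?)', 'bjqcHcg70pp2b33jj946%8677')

[('qcH', 'cg70', 'p'), ('p2b', '33jj946%867', '7')]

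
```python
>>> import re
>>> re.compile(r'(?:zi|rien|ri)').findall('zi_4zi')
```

['zi', 'zi']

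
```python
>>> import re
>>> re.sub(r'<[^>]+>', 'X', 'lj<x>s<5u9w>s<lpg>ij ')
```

Matches: at [2:5] → '<x>'; at [6:12] → '<5u9w>'; at [13:18] → '<lpg>'.
Every occurrence is swapped for 'X'.

'ljXsXsXij '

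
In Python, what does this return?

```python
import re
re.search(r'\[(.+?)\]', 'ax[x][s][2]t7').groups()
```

The match spans [2:5] → '[x]'.
Captured: group 1 = 'x'.

('x',)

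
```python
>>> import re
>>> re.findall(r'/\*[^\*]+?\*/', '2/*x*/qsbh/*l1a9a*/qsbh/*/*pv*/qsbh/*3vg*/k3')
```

Walking the string: at [1:6] → '/*x*/'; at [10:19] → '/*l1a9a*/'; at [25:31] → '/*pv*/'; at [35:42] → '/*3vg*/'.
Since nothing is captured, `findall` lists the 4 matched substrings directly.

['/*x*/', '/*l1a9a*/', '/*pv*/', '/*3vg*/']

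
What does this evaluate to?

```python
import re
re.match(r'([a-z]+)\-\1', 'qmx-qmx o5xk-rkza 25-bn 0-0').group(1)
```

`\1` is not a pattern — it's the concrete string captured by group 1, re-applied verbatim.
`re.match` won't scan ahead — the pattern has to work from the very first character.
The match spans [0:7] → 'qmx-qmx'.
Captured: group 1 = 'qmx'.

'qmx'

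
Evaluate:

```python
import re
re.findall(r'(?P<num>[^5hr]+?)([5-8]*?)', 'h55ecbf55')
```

[('e', ''), ('c', ''), ('b', ''), ('f', '')]

This matches one or more of any character except [5hr] (lazy) (captured as 'num'); then zero or more of a character in [5-8] (lazy) (captured).
Matches: at [3:4] match 'e', groups = ('e', ''); at [4:5] match 'c', groups = ('c', ''); at [5:6] match 'b', groups = ('b', ''); at [6:7] match 'f', groups = ('f', '').
2 groups means each result is a tuple of 2 captured strings — 4 here.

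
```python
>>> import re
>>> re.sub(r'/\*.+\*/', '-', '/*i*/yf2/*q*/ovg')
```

Matches: at [0:13] → '/*i*/yf2/*q*/'.
Each match is replaced by '-'.

'-ovg'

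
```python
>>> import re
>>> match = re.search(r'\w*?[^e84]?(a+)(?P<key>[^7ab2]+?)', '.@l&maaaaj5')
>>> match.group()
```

This matches zero or more of a word character (lazy), then optionally any character except [e84]; then one or more of a literal 'a' (captured); then one or more of any character except [7ab2] (lazy) (captured as 'key').
Lazy quantifiers expand one character at a time until the remainder of the pattern can match.
Unlike `match`, `search` isn't anchored — it looks for the pattern anywhere in the string.
The match spans [4:10] → 'maaaaj'.
Captured: group 1 = 'aaaa', group 2 = 'j'.

'maaaaj'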